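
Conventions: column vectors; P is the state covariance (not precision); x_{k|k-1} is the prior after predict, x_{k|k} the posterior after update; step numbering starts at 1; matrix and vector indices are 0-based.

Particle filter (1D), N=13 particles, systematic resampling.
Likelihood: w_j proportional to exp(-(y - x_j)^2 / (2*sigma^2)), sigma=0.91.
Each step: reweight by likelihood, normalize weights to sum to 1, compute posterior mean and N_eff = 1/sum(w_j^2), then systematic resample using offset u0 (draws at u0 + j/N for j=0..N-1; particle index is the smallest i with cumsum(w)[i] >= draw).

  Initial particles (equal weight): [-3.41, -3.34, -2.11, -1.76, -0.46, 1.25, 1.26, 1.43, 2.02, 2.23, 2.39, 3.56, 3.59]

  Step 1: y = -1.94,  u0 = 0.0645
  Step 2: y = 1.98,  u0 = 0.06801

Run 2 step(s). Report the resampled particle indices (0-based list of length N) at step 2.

step 1: w=[0.0964, 0.1089, 0.3494, 0.3487, 0.0947, 0.0008, 0.0007, 0.0004, 0.0000, 0.0000, 0.0000, 0.0000, 0.0000]  mean=-2.0844  Neff=3.6528  idx=[0, 1, 2, 2, 2, 2, 2, 3, 3, 3, 3, 4, 4]
step 2: w=[0.0000, 0.0000, 0.0007, 0.0007, 0.0007, 0.0007, 0.0007, 0.0038, 0.0038, 0.0038, 0.0038, 0.4905, 0.4905]  mean=-0.4860  Neff=2.0780  idx=[11, 11, 11, 11, 11, 11, 12, 12, 12, 12, 12, 12, 12]

resampled_idx = [11, 11, 11, 11, 11, 11, 12, 12, 12, 12, 12, 12, 12]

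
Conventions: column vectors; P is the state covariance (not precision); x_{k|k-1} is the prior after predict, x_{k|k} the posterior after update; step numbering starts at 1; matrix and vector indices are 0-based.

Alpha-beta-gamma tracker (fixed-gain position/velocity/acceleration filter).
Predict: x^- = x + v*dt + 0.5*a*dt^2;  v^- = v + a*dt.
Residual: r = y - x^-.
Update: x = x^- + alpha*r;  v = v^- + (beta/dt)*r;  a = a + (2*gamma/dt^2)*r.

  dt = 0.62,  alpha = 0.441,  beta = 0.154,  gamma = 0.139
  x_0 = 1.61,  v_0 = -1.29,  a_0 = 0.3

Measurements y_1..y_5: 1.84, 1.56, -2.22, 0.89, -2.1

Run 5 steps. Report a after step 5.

a_post = -1.5727

step 1: x_pred=0.8679  r=0.9721  x^+=1.2966  v^+=-0.8625  a^+=1.0031
step 2: x_pred=0.9546  r=0.6054  x^+=1.2216  v^+=-0.0903  a^+=1.4409
step 3: x_pred=1.4426  r=-3.6626  x^+=-0.1726  v^+=-0.1066  a^+=-1.2079
step 4: x_pred=-0.4709  r=1.3609  x^+=0.1293  v^+=-0.5175  a^+=-0.2237
step 5: x_pred=-0.2346  r=-1.8654  x^+=-1.0572  v^+=-1.1195  a^+=-1.5727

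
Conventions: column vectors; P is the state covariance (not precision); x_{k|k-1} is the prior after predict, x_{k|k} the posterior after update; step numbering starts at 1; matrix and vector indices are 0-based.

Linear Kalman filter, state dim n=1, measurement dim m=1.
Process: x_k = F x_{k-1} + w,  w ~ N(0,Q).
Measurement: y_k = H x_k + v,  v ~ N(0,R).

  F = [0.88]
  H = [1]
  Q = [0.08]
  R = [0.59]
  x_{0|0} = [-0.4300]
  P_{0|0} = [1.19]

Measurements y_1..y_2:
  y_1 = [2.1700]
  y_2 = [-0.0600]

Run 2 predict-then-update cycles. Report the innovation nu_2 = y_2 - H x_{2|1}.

step 1: x^-=[-0.3784]  P^-=[1.0015]  S=[1.5915]  K=[0.6293]  nu=[2.5484]  x^+=[1.2253]  P^+=[0.3713]
step 2: x^-=[1.0782]  P^-=[0.3675]  S=[0.9575]  K=[0.3838]  nu=[-1.1382]  x^+=[0.6414]  P^+=[0.2265]

innov = [-1.1382]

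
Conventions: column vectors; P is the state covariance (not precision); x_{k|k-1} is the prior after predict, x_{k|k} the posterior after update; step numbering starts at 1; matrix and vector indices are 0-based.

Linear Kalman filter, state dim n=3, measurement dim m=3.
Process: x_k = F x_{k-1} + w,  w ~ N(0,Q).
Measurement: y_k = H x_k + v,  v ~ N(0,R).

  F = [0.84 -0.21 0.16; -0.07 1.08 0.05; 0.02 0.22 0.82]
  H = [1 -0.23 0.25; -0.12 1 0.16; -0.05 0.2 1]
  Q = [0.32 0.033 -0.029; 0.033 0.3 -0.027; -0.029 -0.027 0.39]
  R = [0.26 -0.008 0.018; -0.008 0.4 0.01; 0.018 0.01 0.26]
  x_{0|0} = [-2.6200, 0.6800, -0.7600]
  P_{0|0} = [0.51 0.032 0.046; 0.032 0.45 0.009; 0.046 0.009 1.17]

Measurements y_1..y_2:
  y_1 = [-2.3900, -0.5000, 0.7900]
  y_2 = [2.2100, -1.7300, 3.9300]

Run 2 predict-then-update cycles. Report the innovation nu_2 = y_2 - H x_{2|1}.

step 1: x^-=[-2.4652, 0.8798, -0.5260]  P^-=[0.7301 -0.0573 0.1487; -0.0573 0.8261 0.1328; 0.1487 0.1328 1.2037]  S=[1.1945 -0.2487 0.3552; -0.2487 1.3180 0.4945; 0.3552 0.4945 1.5380]  K=[0.7100 0.0899 -0.1274; -0.0465 0.6390 0.0009; 0.1100 -0.0394 0.7824]  nu=[0.4091, -1.5915, 1.0168]  x^+=[-2.4473, -0.1552, 0.3772]  P^+=[0.1997 0.0563 -0.0207; 0.0563 0.2700 -0.0454; -0.0207 -0.0454 0.2130]
step 2: x^-=[-1.9628, 0.0225, 0.2262]  P^-=[0.4559 0.0056 -0.0081; 0.0056 0.6032 0.0064; -0.0081 0.0064 0.5298]  S=[0.7736 -0.1742 0.0919; -0.1742 1.0243 0.2254; 0.0919 0.2254 0.8184]  K=[0.6195 0.0846 -0.1293; -0.0386 0.5829 -0.0013; 0.0719 -0.0414 0.6528]  nu=[4.1214, -2.0242, 3.6012]  x^+=[-0.0464, -1.3213, 2.9574]  P^+=[0.1759 0.0524 -0.0233; 0.0524 0.2465 -0.0419; -0.0233 -0.0419 0.1778]

innov = [4.1214, -2.0242, 3.6012]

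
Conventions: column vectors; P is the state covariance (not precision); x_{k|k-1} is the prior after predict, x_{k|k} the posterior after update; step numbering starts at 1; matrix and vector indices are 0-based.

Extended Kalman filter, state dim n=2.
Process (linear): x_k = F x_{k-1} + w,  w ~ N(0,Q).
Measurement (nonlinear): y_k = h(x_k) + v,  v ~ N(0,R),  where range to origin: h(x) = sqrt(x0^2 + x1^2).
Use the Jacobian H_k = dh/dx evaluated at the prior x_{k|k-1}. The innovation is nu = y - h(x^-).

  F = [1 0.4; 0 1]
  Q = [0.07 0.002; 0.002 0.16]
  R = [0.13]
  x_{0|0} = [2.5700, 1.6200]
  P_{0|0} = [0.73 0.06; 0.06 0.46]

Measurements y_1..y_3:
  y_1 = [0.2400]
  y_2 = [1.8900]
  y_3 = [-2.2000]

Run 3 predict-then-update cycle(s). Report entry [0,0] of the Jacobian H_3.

H_jac[0,0] = 0.8941

step 1: x^-=[3.2180, 1.6200]  P^-=[0.9216 0.2460; 0.2460 0.6200]  H_jac=[0.8932 0.4497]  S=[1.1882]  K=[0.7859; 0.4195]  nu=[-3.3628]  x^+=[0.5753, 0.2092]  P^+=[0.1878 -0.1458; -0.1458 0.4109]
step 2: x^-=[0.6590, 0.2092]  P^-=[0.2069 0.0206; 0.0206 0.5709]  H_jac=[0.9531 0.3025]  S=[0.3821]  K=[0.5324; 0.5034]  nu=[1.1986]  x^+=[1.2971, 0.8125]  P^+=[0.0986 -0.0818; -0.0818 0.4740]
step 3: x^-=[1.6221, 0.8125]  P^-=[0.1790 0.1098; 0.1098 0.6340]  H_jac=[0.8941 0.4479]  S=[0.4882]  K=[0.4285; 0.7828]  nu=[-4.0142]  x^+=[-0.0981, -2.3297]  P^+=[0.0893 -0.0540; -0.0540 0.3349]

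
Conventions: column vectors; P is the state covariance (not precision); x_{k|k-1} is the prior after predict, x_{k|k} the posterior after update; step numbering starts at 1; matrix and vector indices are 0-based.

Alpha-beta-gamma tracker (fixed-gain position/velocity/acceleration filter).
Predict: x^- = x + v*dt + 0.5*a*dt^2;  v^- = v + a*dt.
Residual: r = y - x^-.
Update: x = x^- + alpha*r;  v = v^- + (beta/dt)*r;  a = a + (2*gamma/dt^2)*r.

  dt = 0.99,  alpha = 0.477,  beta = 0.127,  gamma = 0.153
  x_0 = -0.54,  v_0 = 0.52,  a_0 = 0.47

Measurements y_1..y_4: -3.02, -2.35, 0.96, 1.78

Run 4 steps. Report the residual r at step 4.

resid = 3.1237

step 1: x_pred=0.2051  r=-3.2251  x^+=-1.3333  v^+=0.5716  a^+=-0.5369
step 2: x_pred=-1.0305  r=-1.3195  x^+=-1.6599  v^+=-0.1293  a^+=-0.9489
step 3: x_pred=-2.2529  r=3.2129  x^+=-0.7203  v^+=-0.6565  a^+=0.0542
step 4: x_pred=-1.3437  r=3.1237  x^+=0.1463  v^+=-0.2021  a^+=1.0295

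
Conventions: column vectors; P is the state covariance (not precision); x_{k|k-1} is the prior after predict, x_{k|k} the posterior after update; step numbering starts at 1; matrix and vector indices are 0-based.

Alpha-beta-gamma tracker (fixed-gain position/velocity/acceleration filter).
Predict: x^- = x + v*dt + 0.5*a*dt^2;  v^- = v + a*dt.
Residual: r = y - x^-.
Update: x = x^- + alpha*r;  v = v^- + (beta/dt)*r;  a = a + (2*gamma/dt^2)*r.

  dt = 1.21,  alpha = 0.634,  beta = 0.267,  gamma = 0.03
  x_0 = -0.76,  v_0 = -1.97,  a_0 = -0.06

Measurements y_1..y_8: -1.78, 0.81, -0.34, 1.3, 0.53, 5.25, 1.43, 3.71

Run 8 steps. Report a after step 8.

a_post = 0.1495

step 1: x_pred=-3.1876  r=1.4076  x^+=-2.2952  v^+=-1.7320  a^+=-0.0023
step 2: x_pred=-4.3926  r=5.2026  x^+=-1.0941  v^+=-0.5868  a^+=0.2109
step 3: x_pred=-1.6498  r=1.3098  x^+=-0.8194  v^+=-0.0426  a^+=0.2646
step 4: x_pred=-0.6772  r=1.9772  x^+=0.5763  v^+=0.7138  a^+=0.3456
step 5: x_pred=1.6931  r=-1.1631  x^+=0.9557  v^+=0.8754  a^+=0.2979
step 6: x_pred=2.2330  r=3.0170  x^+=4.1458  v^+=1.9016  a^+=0.4216
step 7: x_pred=6.7553  r=-5.3253  x^+=3.3791  v^+=1.2366  a^+=0.2033
step 8: x_pred=5.0242  r=-1.3142  x^+=4.1910  v^+=1.1927  a^+=0.1495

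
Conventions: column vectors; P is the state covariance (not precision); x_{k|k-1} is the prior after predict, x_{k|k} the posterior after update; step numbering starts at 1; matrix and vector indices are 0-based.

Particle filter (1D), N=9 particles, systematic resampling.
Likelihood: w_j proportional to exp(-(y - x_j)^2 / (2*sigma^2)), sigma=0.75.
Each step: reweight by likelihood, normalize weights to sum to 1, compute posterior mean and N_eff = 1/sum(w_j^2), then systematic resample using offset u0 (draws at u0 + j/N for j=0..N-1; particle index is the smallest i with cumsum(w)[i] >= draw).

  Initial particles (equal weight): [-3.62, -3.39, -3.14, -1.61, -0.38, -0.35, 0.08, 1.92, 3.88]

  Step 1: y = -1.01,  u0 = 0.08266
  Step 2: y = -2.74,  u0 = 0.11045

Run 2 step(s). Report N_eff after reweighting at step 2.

step 1: w=[0.0009, 0.0026, 0.0071, 0.2925, 0.2830, 0.2735, 0.1401, 0.0002, 0.0000]  mean=-0.6973  Neff=3.8441  idx=[3, 3, 4, 4, 4, 5, 5, 6, 6]
step 2: w=[0.4739, 0.4739, 0.0104, 0.0104, 0.0104, 0.0092, 0.0092, 0.0013, 0.0013]  mean=-1.5441  Neff=2.2239  idx=[0, 0, 0, 0, 1, 1, 1, 1, 8]

N_eff = 2.2239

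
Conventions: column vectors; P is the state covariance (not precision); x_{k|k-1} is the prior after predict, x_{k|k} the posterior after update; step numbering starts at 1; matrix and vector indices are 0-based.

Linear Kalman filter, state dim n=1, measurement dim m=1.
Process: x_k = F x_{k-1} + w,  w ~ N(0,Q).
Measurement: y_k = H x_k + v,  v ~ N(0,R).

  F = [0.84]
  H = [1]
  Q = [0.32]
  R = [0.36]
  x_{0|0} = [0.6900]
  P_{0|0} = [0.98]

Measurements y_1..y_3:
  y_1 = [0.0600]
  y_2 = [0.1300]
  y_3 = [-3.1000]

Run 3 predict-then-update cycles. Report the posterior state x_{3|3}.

x_post = [-1.7004]

step 1: x^-=[0.5796]  P^-=[1.0115]  S=[1.3715]  K=[0.7375]  nu=[-0.5196]  x^+=[0.1964]  P^+=[0.2655]
step 2: x^-=[0.1650]  P^-=[0.5073]  S=[0.8673]  K=[0.5849]  nu=[-0.0350]  x^+=[0.1445]  P^+=[0.2106]
step 3: x^-=[0.1214]  P^-=[0.4686]  S=[0.8286]  K=[0.5655]  nu=[-3.2214]  x^+=[-1.7004]  P^+=[0.2036]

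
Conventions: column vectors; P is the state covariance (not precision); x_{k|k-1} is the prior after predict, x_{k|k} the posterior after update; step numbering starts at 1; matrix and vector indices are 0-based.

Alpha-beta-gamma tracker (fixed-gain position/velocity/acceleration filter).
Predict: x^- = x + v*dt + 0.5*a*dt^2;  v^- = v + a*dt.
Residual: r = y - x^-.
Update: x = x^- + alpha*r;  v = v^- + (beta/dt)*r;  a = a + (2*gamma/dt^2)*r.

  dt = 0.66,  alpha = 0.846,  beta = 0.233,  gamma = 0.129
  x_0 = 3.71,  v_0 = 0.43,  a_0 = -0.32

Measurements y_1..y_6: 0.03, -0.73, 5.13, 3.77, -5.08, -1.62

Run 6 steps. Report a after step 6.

step 1: x_pred=3.9241  r=-3.8941  x^+=0.6297  v^+=-1.1559  a^+=-2.6264
step 2: x_pred=-0.7053  r=-0.0247  x^+=-0.7262  v^+=-2.8981  a^+=-2.6411
step 3: x_pred=-3.2142  r=8.3442  x^+=3.8450  v^+=-1.6955  a^+=2.3011
step 4: x_pred=3.2272  r=0.5428  x^+=3.6864  v^+=0.0149  a^+=2.6226
step 5: x_pred=4.2674  r=-9.3474  x^+=-3.6405  v^+=-1.5542  a^+=-2.9138
step 6: x_pred=-5.3009  r=3.6809  x^+=-2.1869  v^+=-2.1778  a^+=-0.7336

a_post = -0.7336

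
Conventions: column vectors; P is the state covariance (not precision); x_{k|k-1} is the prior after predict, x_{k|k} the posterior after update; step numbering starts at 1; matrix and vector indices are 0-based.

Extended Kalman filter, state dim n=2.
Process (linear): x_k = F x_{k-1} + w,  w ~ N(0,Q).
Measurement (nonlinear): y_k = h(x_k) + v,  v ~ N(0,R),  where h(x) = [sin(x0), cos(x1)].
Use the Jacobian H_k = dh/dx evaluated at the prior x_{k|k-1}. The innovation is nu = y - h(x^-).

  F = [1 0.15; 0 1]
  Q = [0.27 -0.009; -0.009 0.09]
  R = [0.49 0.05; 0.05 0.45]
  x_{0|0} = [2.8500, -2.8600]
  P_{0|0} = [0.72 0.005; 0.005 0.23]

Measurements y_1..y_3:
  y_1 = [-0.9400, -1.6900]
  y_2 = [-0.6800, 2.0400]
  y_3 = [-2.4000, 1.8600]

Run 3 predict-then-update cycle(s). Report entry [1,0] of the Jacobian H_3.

step 1: x^-=[2.4210, -2.8600]  P^-=[0.9967 0.0305; 0.0305 0.3200]  H_jac=[-0.7514 0.0000; 0.0000 0.2779]  S=[1.0527 0.0436; 0.0436 0.4747]  K=[-0.7149 0.0836; -0.0296 0.1900]  nu=[-1.5998, -0.7294]  x^+=[3.5037, -2.9512]  P^+=[0.4606 0.0067; 0.0067 0.3024]
step 2: x^-=[3.0610, -2.9512]  P^-=[0.7394 0.0430; 0.0430 0.3924]  H_jac=[-0.9968 0.0000; 0.0000 0.1893]  S=[1.2246 0.0419; 0.0419 0.4641]  K=[-0.6043 0.0721; -0.0406 0.1637]  nu=[-0.7605, 3.0219]  x^+=[3.7384, -2.4256]  P^+=[0.2935 0.0118; 0.0118 0.3785]
step 3: x^-=[3.3746, -2.4256]  P^-=[0.5755 0.0595; 0.0595 0.4685]  H_jac=[-0.9730 0.0000; 0.0000 0.6564]  S=[1.0348 0.0120; 0.0120 0.6519]  K=[-0.5419 0.0699; -0.0615 0.4729]  nu=[-2.1691, 2.6144]  x^+=[4.7328, -1.0559]  P^+=[0.2693 0.0066; 0.0066 0.3195]

H_jac[1,0] = 0.0000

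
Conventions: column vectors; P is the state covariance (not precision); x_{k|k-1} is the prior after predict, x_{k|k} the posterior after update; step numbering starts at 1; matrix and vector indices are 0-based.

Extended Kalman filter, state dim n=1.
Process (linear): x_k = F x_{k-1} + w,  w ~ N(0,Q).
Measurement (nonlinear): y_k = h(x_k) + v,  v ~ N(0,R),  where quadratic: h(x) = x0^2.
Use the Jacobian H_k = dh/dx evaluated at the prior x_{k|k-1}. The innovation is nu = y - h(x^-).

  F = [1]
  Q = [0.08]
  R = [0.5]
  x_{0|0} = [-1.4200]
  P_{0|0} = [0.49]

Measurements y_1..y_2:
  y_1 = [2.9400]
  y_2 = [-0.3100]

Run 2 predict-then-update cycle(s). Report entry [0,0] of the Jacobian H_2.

step 1: x^-=[-1.4200]  P^-=[0.5700]  H_jac=[-2.8400]  S=[5.0974]  K=[-0.3176]  nu=[0.9236]  x^+=[-1.7133]  P^+=[0.0559]
step 2: x^-=[-1.7133]  P^-=[0.1359]  H_jac=[-3.4266]  S=[2.0958]  K=[-0.2222]  nu=[-3.2454]  x^+=[-0.9921]  P^+=[0.0324]

H_jac[0,0] = -3.4266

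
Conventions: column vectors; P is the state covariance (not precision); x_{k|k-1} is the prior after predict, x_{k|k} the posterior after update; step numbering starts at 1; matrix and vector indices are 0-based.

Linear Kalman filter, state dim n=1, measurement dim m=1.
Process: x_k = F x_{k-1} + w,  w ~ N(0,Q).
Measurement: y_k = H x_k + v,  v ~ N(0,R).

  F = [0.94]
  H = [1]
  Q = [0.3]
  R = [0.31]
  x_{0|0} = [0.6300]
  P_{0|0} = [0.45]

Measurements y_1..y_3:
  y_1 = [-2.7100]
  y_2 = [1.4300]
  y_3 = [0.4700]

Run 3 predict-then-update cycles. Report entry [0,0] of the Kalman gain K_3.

step 1: x^-=[0.5922]  P^-=[0.6976]  S=[1.0076]  K=[0.6923]  nu=[-3.3022]  x^+=[-1.6941]  P^+=[0.2146]
step 2: x^-=[-1.5924]  P^-=[0.4896]  S=[0.7996]  K=[0.6123]  nu=[3.0224]  x^+=[0.2583]  P^+=[0.1898]
step 3: x^-=[0.2428]  P^-=[0.4677]  S=[0.7777]  K=[0.6014]  nu=[0.2272]  x^+=[0.3794]  P^+=[0.1864]

K[0,0] = 0.6014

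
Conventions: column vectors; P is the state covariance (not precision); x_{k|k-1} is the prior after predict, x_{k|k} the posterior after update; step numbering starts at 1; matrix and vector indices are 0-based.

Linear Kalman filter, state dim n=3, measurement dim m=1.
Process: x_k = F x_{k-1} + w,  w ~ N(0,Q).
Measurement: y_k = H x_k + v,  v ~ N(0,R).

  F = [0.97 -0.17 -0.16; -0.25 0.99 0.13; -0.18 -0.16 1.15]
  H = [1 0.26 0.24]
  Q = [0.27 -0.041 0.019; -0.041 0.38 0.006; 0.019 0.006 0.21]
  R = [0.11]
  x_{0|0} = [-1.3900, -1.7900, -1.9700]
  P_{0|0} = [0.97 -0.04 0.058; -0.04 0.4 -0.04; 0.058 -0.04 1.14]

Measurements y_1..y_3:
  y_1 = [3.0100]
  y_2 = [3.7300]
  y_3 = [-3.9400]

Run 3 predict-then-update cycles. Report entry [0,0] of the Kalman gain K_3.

K[0,0] = 1.0343

step 1: x^-=[-0.7288, -1.6807, -1.7289]  P^-=[1.2164 -0.3905 -0.2711; -0.3905 0.8577 0.0995; -0.2711 0.0995 1.7477]  S=[1.1643]  K=[0.9017; -0.1234; 0.1496]  nu=[4.5907]  x^+=[3.4106, -2.2471, -1.0419]  P^+=[0.2698 -0.2610 -0.4282; -0.2610 0.8399 0.1210; -0.4282 0.1210 1.7216]
step 2: x^-=[3.8570, -3.2127, -1.4526]  P^-=[0.8178 -0.6383 -0.8001; -0.6383 1.4374 0.4469; -0.8001 0.4469 2.6348]  S=[0.5165]  K=[0.8902; -0.3046; -0.0997]  nu=[1.0569]  x^+=[4.7978, -3.5346, -1.5580]  P^+=[0.4085 -0.4983 -0.7542; -0.4983 1.3894 0.4312; -0.7542 0.4312 2.6297]
step 3: x^-=[5.5040, -4.9012, -2.0897]  P^-=[1.1837 -1.1314 -1.3726; -1.1314 2.2184 0.9828; -1.3726 0.9828 3.8614]  S=[0.5416]  K=[1.0343; -0.5885; -0.3515]  nu=[-7.6682]  x^+=[-2.4268, -0.3886, 0.6056]  P^+=[0.6044 -0.8017 -1.1757; -0.8017 2.0309 0.8707; -1.1757 0.8707 3.7945]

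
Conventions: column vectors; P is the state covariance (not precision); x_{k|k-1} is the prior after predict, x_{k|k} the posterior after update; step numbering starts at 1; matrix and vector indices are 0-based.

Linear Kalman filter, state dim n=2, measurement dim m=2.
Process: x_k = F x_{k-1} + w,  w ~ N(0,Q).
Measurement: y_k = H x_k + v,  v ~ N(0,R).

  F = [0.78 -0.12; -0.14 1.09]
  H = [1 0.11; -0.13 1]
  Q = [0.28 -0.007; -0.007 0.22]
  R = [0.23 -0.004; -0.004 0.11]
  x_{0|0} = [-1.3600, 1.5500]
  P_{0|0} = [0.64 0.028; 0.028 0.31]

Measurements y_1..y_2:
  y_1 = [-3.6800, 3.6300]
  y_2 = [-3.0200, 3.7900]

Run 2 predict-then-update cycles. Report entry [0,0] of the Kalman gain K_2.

K[0,0] = 0.6122

step 1: x^-=[-1.2468, 1.8799]  P^-=[0.6686 -0.0932; -0.0932 0.5923]  S=[0.8853 -0.1176; -0.1176 0.7378]  K=[0.7266 -0.1283; 0.0788 0.8318]  nu=[-2.6400, 1.5880]  x^+=[-3.3688, 2.9926]  P^+=[0.1671 0.0047; 0.0047 0.0918]
step 2: x^-=[-2.9868, 3.7335]  P^-=[0.3821 -0.0332; -0.0332 0.3309]  S=[0.6088 -0.0500; -0.0500 0.4560]  K=[0.6122 -0.1146; 0.0662 0.7424]  nu=[-0.4439, -0.3318]  x^+=[-3.2205, 3.4578]  P^+=[0.1409 0.0033; 0.0033 0.0818]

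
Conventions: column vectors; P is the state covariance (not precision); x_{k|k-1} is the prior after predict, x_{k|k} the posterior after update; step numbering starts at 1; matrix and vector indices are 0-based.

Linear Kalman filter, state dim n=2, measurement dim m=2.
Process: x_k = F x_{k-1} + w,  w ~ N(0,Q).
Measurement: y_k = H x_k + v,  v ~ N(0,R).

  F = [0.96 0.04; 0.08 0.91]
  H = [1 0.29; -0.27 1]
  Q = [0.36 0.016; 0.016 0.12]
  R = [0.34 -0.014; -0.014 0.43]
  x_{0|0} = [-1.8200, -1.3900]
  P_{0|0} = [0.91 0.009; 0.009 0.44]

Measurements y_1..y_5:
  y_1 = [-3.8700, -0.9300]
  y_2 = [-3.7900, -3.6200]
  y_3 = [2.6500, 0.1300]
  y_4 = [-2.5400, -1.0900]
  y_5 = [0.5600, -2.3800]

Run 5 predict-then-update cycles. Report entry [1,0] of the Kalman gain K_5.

K[1,0] = 0.1366

step 1: x^-=[-1.8028, -1.4105]  P^-=[1.2001 0.1098; 0.1098 0.4915]  S=[1.6451 -0.0943; -0.0943 0.9497]  K=[0.7401 -0.1521; 0.1823 0.5044]  nu=[-1.6582, -0.0063]  x^+=[-3.0291, -1.7159]  P^+=[0.2557 -0.0067; -0.0067 0.2125]
step 2: x^-=[-2.9766, -1.8038]  P^-=[0.5955 0.0375; 0.0375 0.2967]  S=[0.9822 -0.0542; -0.0542 0.7498]  K=[0.6107 -0.1203; 0.1474 0.3928]  nu=[-0.2903, -2.6198]  x^+=[-2.8387, -2.8757]  P^+=[0.2103 -0.0035; -0.0035 0.1659]
step 3: x^-=[-2.8402, -2.8440]  P^-=[0.5538 0.0351; 0.0351 0.2582]  S=[0.9359 -0.0563; -0.0563 0.7096]  K=[0.5958 -0.1140; 0.1393 0.3616]  nu=[6.3150, 2.2071]  x^+=[0.6706, -1.1664]  P^+=[0.2048 -0.0021; -0.0021 0.1530]
step 4: x^-=[0.5971, -1.0077]  P^-=[0.5488 0.0355; 0.0355 0.2477]  S=[0.9302 -0.0576; -0.0576 0.6985]  K=[0.5941 -0.1123; 0.1372 0.3522]  nu=[-2.8449, 0.0790]  x^+=[-1.1018, -1.3702]  P^+=[0.2040 -0.0015; -0.0015 0.1491]
step 5: x^-=[-1.1125, -1.3350]  P^-=[0.5481 0.0358; 0.0358 0.2446]  S=[0.9294 -0.0581; -0.0581 0.6952]  K=[0.5939 -0.1118; 0.1366 0.3493]  nu=[2.0597, -1.3453]  x^+=[0.2611, -1.5236]  P^+=[0.2039 -0.0013; -0.0013 0.1479]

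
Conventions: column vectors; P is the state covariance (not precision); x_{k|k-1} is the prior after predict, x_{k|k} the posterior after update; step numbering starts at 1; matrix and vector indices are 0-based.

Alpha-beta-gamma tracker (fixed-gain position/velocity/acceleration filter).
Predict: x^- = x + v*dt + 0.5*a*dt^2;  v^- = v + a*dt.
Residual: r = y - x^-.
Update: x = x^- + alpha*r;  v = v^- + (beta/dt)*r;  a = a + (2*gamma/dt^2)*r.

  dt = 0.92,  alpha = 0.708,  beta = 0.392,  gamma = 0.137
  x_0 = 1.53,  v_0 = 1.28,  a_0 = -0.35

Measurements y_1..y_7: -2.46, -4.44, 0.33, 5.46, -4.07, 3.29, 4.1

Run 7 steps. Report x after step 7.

x_post = 4.4216

step 1: x_pred=2.5595  r=-5.0195  x^+=-0.9943  v^+=-1.1807  a^+=-1.9749
step 2: x_pred=-2.9164  r=-1.5236  x^+=-3.9951  v^+=-3.6469  a^+=-2.4682
step 3: x_pred=-8.3947  r=8.7247  x^+=-2.2176  v^+=-2.2001  a^+=0.3562
step 4: x_pred=-4.0909  r=9.5509  x^+=2.6711  v^+=2.1972  a^+=3.4481
step 5: x_pred=6.1518  r=-10.2218  x^+=-1.0852  v^+=1.0141  a^+=0.1391
step 6: x_pred=-0.0934  r=3.3834  x^+=2.3020  v^+=2.5837  a^+=1.2344
step 7: x_pred=5.2014  r=-1.1014  x^+=4.4216  v^+=3.2500  a^+=0.8778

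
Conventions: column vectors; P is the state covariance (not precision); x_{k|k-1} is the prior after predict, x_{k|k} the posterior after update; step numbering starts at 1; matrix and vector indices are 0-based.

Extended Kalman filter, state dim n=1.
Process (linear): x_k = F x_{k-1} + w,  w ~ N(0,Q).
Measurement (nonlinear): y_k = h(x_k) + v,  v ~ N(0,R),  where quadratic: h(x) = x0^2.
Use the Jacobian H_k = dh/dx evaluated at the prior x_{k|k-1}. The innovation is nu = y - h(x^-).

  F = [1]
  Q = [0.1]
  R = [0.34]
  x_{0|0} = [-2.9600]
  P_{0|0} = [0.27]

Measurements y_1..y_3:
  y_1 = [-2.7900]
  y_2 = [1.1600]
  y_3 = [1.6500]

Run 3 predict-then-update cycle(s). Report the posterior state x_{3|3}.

x_post = [-1.2259]

step 1: x^-=[-2.9600]  P^-=[0.3700]  H_jac=[-5.9200]  S=[13.3072]  K=[-0.1646]  nu=[-11.5516]  x^+=[-1.0586]  P^+=[0.0095]
step 2: x^-=[-1.0586]  P^-=[0.1095]  H_jac=[-2.1171]  S=[0.8306]  K=[-0.2790]  nu=[0.0394]  x^+=[-1.0696]  P^+=[0.0448]
step 3: x^-=[-1.0696]  P^-=[0.1448]  H_jac=[-2.1391]  S=[1.0026]  K=[-0.3089]  nu=[0.5060]  x^+=[-1.2259]  P^+=[0.0491]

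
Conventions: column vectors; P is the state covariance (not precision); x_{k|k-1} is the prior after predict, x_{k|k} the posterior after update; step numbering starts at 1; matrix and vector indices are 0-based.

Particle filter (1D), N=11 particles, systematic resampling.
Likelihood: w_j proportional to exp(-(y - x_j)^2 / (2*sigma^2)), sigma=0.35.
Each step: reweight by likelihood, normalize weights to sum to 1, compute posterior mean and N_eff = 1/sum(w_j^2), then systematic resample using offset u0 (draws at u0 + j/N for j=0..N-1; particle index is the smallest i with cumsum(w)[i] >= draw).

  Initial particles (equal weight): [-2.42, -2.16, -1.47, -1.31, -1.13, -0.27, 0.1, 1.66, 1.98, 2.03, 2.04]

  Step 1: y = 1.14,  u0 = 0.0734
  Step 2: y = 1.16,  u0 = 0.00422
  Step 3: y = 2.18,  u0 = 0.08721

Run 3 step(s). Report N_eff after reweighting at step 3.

N_eff = 11.0000

step 1: w=[0.0000, 0.0000, 0.0000, 0.0000, 0.0000, 0.0006, 0.0254, 0.6963, 0.1179, 0.0828, 0.0770]  mean=1.7168  Neff=1.9523  idx=[7, 7, 7, 7, 7, 7, 7, 7, 8, 9, 10]
step 2: w=[0.1187, 0.1187, 0.1187, 0.1187, 0.1187, 0.1187, 0.1187, 0.1187, 0.0212, 0.0150, 0.0140]  mean=1.6776  Neff=8.7991  idx=[0, 0, 1, 2, 3, 3, 4, 5, 6, 6, 7]
step 3: w=[0.0909, 0.0909, 0.0909, 0.0909, 0.0909, 0.0909, 0.0909, 0.0909, 0.0909, 0.0909, 0.0909]  mean=1.6600  Neff=11.0000  idx=[0, 1, 2, 3, 4, 5, 6, 7, 8, 9, 10]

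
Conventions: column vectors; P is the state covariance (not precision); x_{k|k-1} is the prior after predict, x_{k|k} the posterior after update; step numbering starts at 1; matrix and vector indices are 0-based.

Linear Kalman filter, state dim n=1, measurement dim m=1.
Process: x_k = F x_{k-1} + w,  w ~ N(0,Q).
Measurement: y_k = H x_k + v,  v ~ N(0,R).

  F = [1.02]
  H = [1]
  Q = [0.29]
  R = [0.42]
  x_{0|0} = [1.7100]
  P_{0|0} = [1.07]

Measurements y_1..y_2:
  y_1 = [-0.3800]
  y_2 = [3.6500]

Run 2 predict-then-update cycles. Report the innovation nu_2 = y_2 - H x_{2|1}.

step 1: x^-=[1.7442]  P^-=[1.4032]  S=[1.8232]  K=[0.7696]  nu=[-2.1242]  x^+=[0.1093]  P^+=[0.3232]
step 2: x^-=[0.1115]  P^-=[0.6263]  S=[1.0463]  K=[0.5986]  nu=[3.5385]  x^+=[2.2296]  P^+=[0.2514]

innov = [3.5385]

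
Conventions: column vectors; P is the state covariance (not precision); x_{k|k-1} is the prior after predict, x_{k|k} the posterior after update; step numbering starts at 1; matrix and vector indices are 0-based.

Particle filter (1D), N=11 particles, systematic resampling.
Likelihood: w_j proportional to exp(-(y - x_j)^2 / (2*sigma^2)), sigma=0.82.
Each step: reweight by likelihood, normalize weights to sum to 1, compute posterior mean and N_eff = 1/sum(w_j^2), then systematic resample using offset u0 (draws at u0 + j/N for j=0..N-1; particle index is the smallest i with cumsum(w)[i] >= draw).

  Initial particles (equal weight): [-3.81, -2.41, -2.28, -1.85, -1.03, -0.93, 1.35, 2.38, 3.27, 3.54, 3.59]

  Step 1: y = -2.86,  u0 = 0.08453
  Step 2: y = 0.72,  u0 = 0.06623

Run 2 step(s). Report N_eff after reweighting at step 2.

N_eff = 1.3259

step 1: w=[0.1849, 0.3112, 0.2817, 0.1694, 0.0300, 0.0227, 0.0000, 0.0000, 0.0000, 0.0000, 0.0000]  mean=-2.4624  Neff=4.1570  idx=[0, 0, 1, 1, 1, 2, 2, 2, 3, 3, 5]
step 2: w=[0.0000, 0.0000, 0.0045, 0.0045, 0.0045, 0.0081, 0.0081, 0.0081, 0.0483, 0.0483, 0.8656]  mean=-1.0717  Neff=1.3259  idx=[8, 10, 10, 10, 10, 10, 10, 10, 10, 10, 10]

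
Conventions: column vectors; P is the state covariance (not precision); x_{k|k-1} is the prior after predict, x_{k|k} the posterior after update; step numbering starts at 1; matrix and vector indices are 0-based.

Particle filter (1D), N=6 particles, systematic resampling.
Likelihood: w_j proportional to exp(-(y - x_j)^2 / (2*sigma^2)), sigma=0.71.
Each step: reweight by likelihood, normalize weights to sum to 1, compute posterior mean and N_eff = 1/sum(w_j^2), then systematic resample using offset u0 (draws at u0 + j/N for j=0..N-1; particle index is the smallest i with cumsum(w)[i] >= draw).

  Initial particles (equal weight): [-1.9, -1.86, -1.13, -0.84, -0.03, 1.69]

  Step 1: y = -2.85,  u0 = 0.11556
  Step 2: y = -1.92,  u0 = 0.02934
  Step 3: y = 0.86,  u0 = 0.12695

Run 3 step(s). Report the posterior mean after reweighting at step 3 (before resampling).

post_mean = -1.8847

step 1: w=[0.4759, 0.4406, 0.0619, 0.0212, 0.0004, 0.0000]  mean=-1.8114  Neff=2.3538  idx=[0, 0, 0, 1, 1, 2]
step 2: w=[0.1808, 0.1808, 0.1808, 0.1802, 0.1802, 0.0974]  mean=-1.8106  Neff=5.7995  idx=[0, 1, 2, 2, 3, 4]
step 3: w=[0.1542, 0.1542, 0.1542, 0.1542, 0.1916, 0.1916]  mean=-1.8847  Neff=5.9334  idx=[0, 1, 2, 4, 4, 5]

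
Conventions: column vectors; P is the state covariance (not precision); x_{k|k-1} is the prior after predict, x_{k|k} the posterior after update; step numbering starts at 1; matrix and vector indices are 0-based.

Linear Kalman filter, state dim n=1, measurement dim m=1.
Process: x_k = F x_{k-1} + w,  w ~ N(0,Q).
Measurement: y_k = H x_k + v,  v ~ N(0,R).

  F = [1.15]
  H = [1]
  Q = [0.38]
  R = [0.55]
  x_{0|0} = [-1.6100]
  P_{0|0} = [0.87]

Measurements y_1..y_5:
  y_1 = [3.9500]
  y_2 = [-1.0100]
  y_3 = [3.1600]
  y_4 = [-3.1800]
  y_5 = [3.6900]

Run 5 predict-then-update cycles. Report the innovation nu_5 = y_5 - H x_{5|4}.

innov = [4.7646]

step 1: x^-=[-1.8515]  P^-=[1.5306]  S=[2.0806]  K=[0.7357]  nu=[5.8015]  x^+=[2.4164]  P^+=[0.4046]
step 2: x^-=[2.7788]  P^-=[0.9151]  S=[1.4651]  K=[0.6246]  nu=[-3.7888]  x^+=[0.4123]  P^+=[0.3435]
step 3: x^-=[0.4742]  P^-=[0.8343]  S=[1.3843]  K=[0.6027]  nu=[2.6858]  x^+=[2.0929]  P^+=[0.3315]
step 4: x^-=[2.4068]  P^-=[0.8184]  S=[1.3684]  K=[0.5981]  nu=[-5.5868]  x^+=[-0.9345]  P^+=[0.3289]
step 5: x^-=[-1.0746]  P^-=[0.8150]  S=[1.3650]  K=[0.5971]  nu=[4.7646]  x^+=[1.7702]  P^+=[0.3284]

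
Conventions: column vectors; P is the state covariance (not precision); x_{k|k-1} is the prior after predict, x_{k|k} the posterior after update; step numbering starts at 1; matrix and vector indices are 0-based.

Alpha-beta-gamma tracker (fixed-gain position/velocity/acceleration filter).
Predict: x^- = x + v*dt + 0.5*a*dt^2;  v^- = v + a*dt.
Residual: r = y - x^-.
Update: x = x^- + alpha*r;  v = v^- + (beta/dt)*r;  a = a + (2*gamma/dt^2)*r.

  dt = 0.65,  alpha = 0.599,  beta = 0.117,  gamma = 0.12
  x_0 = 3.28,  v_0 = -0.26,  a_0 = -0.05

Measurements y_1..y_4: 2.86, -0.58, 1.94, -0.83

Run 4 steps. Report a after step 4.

a_post = -0.9650

step 1: x_pred=3.1004  r=-0.2404  x^+=2.9564  v^+=-0.3358  a^+=-0.1866
step 2: x_pred=2.6987  r=-3.2787  x^+=0.7348  v^+=-1.0472  a^+=-2.0491
step 3: x_pred=-0.3788  r=2.3188  x^+=1.0102  v^+=-1.9617  a^+=-0.7319
step 4: x_pred=-0.4196  r=-0.4104  x^+=-0.6654  v^+=-2.5113  a^+=-0.9650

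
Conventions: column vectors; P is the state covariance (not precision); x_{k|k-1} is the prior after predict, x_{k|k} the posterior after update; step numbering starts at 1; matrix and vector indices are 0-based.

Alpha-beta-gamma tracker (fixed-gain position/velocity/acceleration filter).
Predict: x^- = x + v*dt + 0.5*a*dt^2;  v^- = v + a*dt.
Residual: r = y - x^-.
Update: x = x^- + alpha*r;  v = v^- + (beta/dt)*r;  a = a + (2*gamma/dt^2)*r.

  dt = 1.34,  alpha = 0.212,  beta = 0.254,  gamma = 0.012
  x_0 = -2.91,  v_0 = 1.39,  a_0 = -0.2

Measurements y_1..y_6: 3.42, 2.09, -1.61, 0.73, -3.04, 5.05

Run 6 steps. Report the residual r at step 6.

resid = 6.6219

step 1: x_pred=-1.2270  r=4.6470  x^+=-0.2418  v^+=2.0028  a^+=-0.1379
step 2: x_pred=2.3182  r=-0.2282  x^+=2.2698  v^+=1.7748  a^+=-0.1409
step 3: x_pred=4.5215  r=-6.1315  x^+=3.2217  v^+=0.4237  a^+=-0.2229
step 4: x_pred=3.5893  r=-2.8593  x^+=2.9831  v^+=-0.4170  a^+=-0.2611
step 5: x_pred=2.1900  r=-5.2300  x^+=1.0812  v^+=-1.7582  a^+=-0.3310
step 6: x_pred=-1.5719  r=6.6219  x^+=-0.1681  v^+=-0.9466  a^+=-0.2425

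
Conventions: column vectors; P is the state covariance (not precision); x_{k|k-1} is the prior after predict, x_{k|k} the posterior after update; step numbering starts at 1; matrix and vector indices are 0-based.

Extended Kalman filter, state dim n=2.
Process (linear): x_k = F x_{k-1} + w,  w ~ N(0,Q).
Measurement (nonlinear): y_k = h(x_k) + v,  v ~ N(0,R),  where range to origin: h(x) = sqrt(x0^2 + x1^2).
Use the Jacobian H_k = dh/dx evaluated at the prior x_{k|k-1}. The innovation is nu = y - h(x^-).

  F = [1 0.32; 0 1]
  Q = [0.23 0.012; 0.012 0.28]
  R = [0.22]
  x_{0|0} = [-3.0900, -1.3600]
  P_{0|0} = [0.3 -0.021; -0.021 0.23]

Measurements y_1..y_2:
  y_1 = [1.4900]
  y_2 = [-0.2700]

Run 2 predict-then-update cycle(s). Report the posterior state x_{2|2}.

x_post = [-0.6868, 0.3163]

step 1: x^-=[-3.5252, -1.3600]  P^-=[0.5401 0.0646; 0.0646 0.5100]  H_jac=[-0.9330 -0.3599]  S=[0.7996]  K=[-0.6593; -0.3050]  nu=[-2.2884]  x^+=[-2.0165, -0.6621]  P^+=[0.1926 -0.0962; -0.0962 0.4356]
step 2: x^-=[-2.2283, -0.6621]  P^-=[0.4056 0.0552; 0.0552 0.7156]  H_jac=[-0.9586 -0.2848]  S=[0.6809]  K=[-0.5941; -0.3771]  nu=[-2.5946]  x^+=[-0.6868, 0.3163]  P^+=[0.1653 -0.0973; -0.0973 0.6188]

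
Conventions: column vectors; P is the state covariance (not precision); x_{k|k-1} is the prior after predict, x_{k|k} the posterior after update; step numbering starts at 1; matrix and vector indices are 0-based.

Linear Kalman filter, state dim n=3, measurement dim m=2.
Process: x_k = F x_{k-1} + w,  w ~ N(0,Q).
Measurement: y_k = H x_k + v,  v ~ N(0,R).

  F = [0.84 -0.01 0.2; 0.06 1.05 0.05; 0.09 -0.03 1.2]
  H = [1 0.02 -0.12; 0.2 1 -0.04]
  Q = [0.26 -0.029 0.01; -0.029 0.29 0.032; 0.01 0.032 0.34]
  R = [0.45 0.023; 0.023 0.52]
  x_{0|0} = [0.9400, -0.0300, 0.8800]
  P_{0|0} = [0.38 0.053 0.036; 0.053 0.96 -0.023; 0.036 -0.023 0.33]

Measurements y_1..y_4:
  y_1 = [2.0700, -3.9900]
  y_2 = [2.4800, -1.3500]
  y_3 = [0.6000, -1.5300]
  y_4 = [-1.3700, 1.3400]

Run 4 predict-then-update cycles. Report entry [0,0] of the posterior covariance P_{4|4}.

P_post[0,0] = 0.3567

step 1: x^-=[0.9659, 0.0689, 1.1415]  P^-=[0.5527 0.0272 0.1542; 0.0272 1.3551 0.0023; 0.1542 0.0023 0.8283]  S=[0.9793 0.1818; 0.1818 1.9067]  K=[0.5429 0.0173; -0.0787 0.7210; 0.0570 -0.0054]  nu=[1.2397, -4.2064]  x^+=[1.5663, -3.0614, 1.2349]  P^+=[0.2601 -0.0256 0.1244; -0.0256 0.3785 0.0066; 0.1244 0.0066 0.8252]
step 2: x^-=[1.5933, -3.0587, 1.7147]  P^-=[0.5188 -0.0261 0.3560; -0.0261 0.7085 0.0865; 0.3560 0.0865 1.5572]  S=[0.9046 0.0890; 0.0890 1.2287]  K=[0.5244 0.0137; -0.0812 0.5754; 0.1826 0.0644]  nu=[1.1536, 1.4586]  x^+=[2.2182, -2.3131, 2.0193]  P^+=[0.2686 -0.0239 0.2651; -0.0239 0.3040 0.0455; 0.2651 0.0455 1.5199]
step 3: x^-=[2.2902, -2.1947, 2.6922]  P^-=[0.5996 -0.0007 0.6670; -0.0007 0.6332 0.1903; 0.6670 0.1903 2.5852]  S=[0.9261 0.1016; 0.1016 1.1552]  K=[0.5576 0.0311; -0.0719 0.5478; 0.3720 0.1580]  nu=[-1.3233, 0.3143]  x^+=[1.5621, -1.9274, 2.2496]  P^+=[0.3070 -0.0141 0.4591; -0.0141 0.2898 0.0956; 0.4591 0.0956 2.4162]
step 4: x^-=[1.7813, -1.8176, 2.8979]  P^-=[0.7274 0.0400 1.0829; 0.0400 0.6277 0.3236; 1.0829 0.3236 3.9145]  S=[0.9742 0.1316; 0.1316 1.1558]  K=[0.6068 0.0539; -0.0596 0.5456; 0.6004 0.2635]  nu=[-2.7672, 2.9172]  x^+=[0.2594, -0.0611, 2.0051]  P^+=[0.3567 -0.0019 0.6862; -0.0019 0.2888 0.1512; 0.6862 0.1512 3.4414]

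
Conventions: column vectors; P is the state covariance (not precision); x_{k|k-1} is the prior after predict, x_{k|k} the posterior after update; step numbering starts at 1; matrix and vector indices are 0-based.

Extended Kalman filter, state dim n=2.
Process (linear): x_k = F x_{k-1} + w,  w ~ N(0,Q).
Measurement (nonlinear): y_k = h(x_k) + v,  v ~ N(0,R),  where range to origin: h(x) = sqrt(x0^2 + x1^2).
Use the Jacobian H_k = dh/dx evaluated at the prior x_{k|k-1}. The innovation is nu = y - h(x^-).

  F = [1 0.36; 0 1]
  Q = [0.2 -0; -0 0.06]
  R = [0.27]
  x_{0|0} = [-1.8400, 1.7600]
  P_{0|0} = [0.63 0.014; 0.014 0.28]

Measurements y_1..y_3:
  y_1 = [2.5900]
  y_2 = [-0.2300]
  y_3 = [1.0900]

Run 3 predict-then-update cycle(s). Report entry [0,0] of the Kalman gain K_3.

K[0,0] = 0.8066

step 1: x^-=[-1.2064, 1.7600]  P^-=[0.8764 0.1148; 0.1148 0.3400]  H_jac=[-0.5654 0.8248]  S=[0.6744]  K=[-0.5943; 0.3196]  nu=[0.4562]  x^+=[-1.4775, 1.9058]  P^+=[0.6382 0.2429; 0.2429 0.2711]
step 2: x^-=[-0.7914, 1.9058]  P^-=[1.0482 0.3405; 0.3405 0.3311]  H_jac=[-0.3835 0.9235]  S=[0.4654]  K=[-0.1881; 0.3765]  nu=[-2.2936]  x^+=[-0.3600, 1.0423]  P^+=[1.0317 0.3735; 0.3735 0.2652]
step 3: x^-=[0.0153, 1.0423]  P^-=[1.5350 0.4689; 0.4689 0.3252]  H_jac=[0.0146 0.9999]  S=[0.6091]  K=[0.8066; 0.5450]  nu=[0.0476]  x^+=[0.0536, 1.0682]  P^+=[1.1387 0.2011; 0.2011 0.1442]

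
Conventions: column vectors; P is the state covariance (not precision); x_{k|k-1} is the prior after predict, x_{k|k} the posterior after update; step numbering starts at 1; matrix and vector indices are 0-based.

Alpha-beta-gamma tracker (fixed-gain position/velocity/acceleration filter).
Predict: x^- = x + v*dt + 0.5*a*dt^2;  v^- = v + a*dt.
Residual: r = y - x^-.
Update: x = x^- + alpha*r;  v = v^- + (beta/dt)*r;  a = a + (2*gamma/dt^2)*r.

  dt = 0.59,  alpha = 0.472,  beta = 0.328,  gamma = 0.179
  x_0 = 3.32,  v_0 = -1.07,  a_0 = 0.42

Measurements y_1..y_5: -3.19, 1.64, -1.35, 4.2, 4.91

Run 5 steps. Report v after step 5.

v_post = 10.0392

step 1: x_pred=2.7618  r=-5.9518  x^+=-0.0474  v^+=-4.1310  a^+=-5.7011
step 2: x_pred=-3.4770  r=5.1170  x^+=-1.0618  v^+=-4.6499  a^+=-0.4385
step 3: x_pred=-3.8816  r=2.5316  x^+=-2.6867  v^+=-3.5013  a^+=2.1650
step 4: x_pred=-4.3756  r=8.5756  x^+=-0.3279  v^+=2.5435  a^+=10.9845
step 5: x_pred=3.0846  r=1.8254  x^+=3.9462  v^+=10.0392  a^+=12.8618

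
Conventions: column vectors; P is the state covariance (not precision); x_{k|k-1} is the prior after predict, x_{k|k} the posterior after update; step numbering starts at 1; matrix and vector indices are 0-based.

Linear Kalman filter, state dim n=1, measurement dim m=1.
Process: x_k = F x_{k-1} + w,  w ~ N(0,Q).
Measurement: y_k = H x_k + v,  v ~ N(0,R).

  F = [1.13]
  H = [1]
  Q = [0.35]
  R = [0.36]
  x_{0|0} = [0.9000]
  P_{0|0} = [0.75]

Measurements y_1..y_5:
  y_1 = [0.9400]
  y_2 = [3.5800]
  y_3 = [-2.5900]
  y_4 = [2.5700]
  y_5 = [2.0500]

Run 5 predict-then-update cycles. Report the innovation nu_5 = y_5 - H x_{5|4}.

innov = [0.4464]

step 1: x^-=[1.0170]  P^-=[1.3077]  S=[1.6677]  K=[0.7841]  nu=[-0.0770]  x^+=[0.9566]  P^+=[0.2823]
step 2: x^-=[1.0810]  P^-=[0.7105]  S=[1.0705]  K=[0.6637]  nu=[2.4990]  x^+=[2.7396]  P^+=[0.2389]
step 3: x^-=[3.0957]  P^-=[0.6551]  S=[1.0151]  K=[0.6454]  nu=[-5.6857]  x^+=[-0.5736]  P^+=[0.2323]
step 4: x^-=[-0.6481]  P^-=[0.6467]  S=[1.0067]  K=[0.6424]  nu=[3.2181]  x^+=[1.4191]  P^+=[0.2313]
step 5: x^-=[1.6036]  P^-=[0.6453]  S=[1.0053]  K=[0.6419]  nu=[0.4464]  x^+=[1.8901]  P^+=[0.2311]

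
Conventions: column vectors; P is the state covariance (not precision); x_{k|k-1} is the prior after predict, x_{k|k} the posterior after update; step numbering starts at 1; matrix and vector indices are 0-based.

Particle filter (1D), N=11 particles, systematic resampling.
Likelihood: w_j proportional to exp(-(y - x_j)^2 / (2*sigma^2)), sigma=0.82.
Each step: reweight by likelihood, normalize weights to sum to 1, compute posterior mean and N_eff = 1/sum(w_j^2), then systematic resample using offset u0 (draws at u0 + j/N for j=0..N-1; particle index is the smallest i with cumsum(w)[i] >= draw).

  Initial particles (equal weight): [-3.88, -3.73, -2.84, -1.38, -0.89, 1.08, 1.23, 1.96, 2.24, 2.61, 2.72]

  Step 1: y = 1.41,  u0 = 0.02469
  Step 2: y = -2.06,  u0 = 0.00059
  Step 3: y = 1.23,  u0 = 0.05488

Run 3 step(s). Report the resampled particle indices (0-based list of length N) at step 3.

step 1: w=[0.0000, 0.0000, 0.0000, 0.0008, 0.0050, 0.2340, 0.2477, 0.2027, 0.1520, 0.0870, 0.0708]  mean=1.7094  Neff=5.1833  idx=[5, 5, 5, 6, 6, 6, 7, 7, 8, 9, 10]
step 2: w=[0.2230, 0.2230, 0.2230, 0.1088, 0.1088, 0.1088, 0.0021, 0.0021, 0.0004, 0.0000, 0.0000]  mean=1.1331  Neff=5.4138  idx=[0, 0, 0, 1, 1, 2, 2, 2, 3, 4, 5]
step 3: w=[0.0905, 0.0905, 0.0905, 0.0905, 0.0905, 0.0905, 0.0905, 0.0905, 0.0920, 0.0920, 0.0920]  mean=1.1214  Neff=10.9994  idx=[0, 1, 2, 3, 4, 5, 6, 7, 8, 9, 10]

resampled_idx = [0, 1, 2, 3, 4, 5, 6, 7, 8, 9, 10]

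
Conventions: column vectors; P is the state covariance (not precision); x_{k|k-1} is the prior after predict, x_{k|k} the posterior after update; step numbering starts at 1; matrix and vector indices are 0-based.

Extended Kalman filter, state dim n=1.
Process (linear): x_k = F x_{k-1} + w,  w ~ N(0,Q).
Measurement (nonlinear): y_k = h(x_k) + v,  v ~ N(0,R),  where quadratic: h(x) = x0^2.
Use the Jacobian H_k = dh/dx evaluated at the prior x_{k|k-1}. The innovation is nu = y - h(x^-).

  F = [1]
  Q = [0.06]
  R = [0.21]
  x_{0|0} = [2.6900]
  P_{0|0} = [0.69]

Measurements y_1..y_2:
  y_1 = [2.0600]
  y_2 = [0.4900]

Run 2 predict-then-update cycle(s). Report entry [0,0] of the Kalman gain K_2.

K[0,0] = 0.2286

step 1: x^-=[2.6900]  P^-=[0.7500]  H_jac=[5.3800]  S=[21.9183]  K=[0.1841]  nu=[-5.1761]  x^+=[1.7371]  P^+=[0.0072]
step 2: x^-=[1.7371]  P^-=[0.0672]  H_jac=[3.4742]  S=[1.0210]  K=[0.2286]  nu=[-2.5276]  x^+=[1.1592]  P^+=[0.0138]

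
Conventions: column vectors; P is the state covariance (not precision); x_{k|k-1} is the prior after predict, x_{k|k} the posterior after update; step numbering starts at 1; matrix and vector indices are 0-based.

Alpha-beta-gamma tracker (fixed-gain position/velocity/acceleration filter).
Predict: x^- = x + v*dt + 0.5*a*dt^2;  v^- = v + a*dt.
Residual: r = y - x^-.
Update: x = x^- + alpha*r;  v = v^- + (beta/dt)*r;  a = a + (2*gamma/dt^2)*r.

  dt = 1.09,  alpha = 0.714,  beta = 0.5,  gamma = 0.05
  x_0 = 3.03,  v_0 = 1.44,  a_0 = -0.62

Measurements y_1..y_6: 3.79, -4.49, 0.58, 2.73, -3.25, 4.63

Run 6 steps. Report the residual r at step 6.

step 1: x_pred=4.2313  r=-0.4413  x^+=3.9162  v^+=0.5618  a^+=-0.6571
step 2: x_pred=4.1382  r=-8.6282  x^+=-2.0223  v^+=-4.1124  a^+=-1.3834
step 3: x_pred=-7.3266  r=7.9066  x^+=-1.6813  v^+=-1.9934  a^+=-0.7179
step 4: x_pred=-4.2805  r=7.0105  x^+=0.7250  v^+=0.4400  a^+=-0.1278
step 5: x_pred=1.1287  r=-4.3787  x^+=-1.9977  v^+=-1.7079  a^+=-0.4964
step 6: x_pred=-4.1542  r=8.7842  x^+=2.1177  v^+=1.7805  a^+=0.2430

resid = 8.7842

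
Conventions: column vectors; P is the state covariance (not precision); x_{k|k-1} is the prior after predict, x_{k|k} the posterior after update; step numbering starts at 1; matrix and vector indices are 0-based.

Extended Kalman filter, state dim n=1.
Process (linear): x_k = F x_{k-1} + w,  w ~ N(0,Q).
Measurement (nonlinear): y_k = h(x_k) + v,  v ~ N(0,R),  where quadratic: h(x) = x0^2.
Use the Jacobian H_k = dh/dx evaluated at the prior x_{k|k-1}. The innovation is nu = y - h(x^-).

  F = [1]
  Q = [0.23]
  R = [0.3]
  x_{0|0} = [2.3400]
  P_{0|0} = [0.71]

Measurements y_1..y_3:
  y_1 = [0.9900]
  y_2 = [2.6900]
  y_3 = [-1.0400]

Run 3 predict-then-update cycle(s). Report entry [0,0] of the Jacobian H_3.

step 1: x^-=[2.3400]  P^-=[0.9400]  H_jac=[4.6800]  S=[20.8883]  K=[0.2106]  nu=[-4.4856]  x^+=[1.3953]  P^+=[0.0135]
step 2: x^-=[1.3953]  P^-=[0.2435]  H_jac=[2.7906]  S=[2.1963]  K=[0.3094]  nu=[0.7431]  x^+=[1.6252]  P^+=[0.0333]
step 3: x^-=[1.6252]  P^-=[0.2633]  H_jac=[3.2504]  S=[3.0815]  K=[0.2777]  nu=[-3.6814]  x^+=[0.6029]  P^+=[0.0256]

H_jac[0,0] = 3.2504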